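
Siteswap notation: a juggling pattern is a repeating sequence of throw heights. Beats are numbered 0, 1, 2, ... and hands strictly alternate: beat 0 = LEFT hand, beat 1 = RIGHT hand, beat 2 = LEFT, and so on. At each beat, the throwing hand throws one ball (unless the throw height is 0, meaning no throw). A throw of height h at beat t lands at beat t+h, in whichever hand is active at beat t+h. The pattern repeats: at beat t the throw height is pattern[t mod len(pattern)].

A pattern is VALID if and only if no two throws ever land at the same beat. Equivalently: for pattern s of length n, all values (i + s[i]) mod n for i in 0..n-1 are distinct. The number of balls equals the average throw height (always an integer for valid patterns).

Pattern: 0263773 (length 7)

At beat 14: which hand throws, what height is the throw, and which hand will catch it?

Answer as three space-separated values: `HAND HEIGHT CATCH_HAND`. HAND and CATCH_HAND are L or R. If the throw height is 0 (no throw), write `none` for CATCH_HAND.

Answer: L 0 none

Derivation:
Beat 14: 14 mod 2 = 0, so hand = L
Throw height = pattern[14 mod 7] = pattern[0] = 0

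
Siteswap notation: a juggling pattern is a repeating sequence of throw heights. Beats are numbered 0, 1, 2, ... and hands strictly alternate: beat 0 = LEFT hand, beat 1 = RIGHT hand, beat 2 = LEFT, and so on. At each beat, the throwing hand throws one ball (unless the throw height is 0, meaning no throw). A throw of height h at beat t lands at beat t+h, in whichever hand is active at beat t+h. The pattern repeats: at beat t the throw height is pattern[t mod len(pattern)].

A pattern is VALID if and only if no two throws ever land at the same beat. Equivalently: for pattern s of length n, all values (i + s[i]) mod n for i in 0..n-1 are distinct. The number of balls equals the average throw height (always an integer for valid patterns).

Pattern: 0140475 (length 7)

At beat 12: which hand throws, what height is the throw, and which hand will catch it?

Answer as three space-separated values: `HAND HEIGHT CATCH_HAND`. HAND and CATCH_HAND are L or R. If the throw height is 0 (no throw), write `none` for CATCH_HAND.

Beat 12: 12 mod 2 = 0, so hand = L
Throw height = pattern[12 mod 7] = pattern[5] = 7
Lands at beat 12+7=19, 19 mod 2 = 1, so catch hand = R

Answer: L 7 R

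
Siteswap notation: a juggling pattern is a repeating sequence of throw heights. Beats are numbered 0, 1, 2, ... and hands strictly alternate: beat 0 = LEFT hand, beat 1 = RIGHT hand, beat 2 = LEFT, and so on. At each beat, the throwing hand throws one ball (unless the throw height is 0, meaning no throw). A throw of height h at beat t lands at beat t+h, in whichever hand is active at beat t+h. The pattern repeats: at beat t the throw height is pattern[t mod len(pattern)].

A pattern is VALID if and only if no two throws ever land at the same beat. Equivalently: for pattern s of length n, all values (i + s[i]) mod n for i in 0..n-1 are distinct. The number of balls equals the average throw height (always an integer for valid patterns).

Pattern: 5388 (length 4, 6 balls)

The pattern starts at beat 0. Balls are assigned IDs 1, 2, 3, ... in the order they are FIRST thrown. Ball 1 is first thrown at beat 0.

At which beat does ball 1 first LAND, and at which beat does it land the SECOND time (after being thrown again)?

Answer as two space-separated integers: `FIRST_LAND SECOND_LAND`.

Answer: 5 8

Derivation:
Beat 0 (L): throw ball1 h=5 -> lands@5:R; in-air after throw: [b1@5:R]
Beat 1 (R): throw ball2 h=3 -> lands@4:L; in-air after throw: [b2@4:L b1@5:R]
Beat 2 (L): throw ball3 h=8 -> lands@10:L; in-air after throw: [b2@4:L b1@5:R b3@10:L]
Beat 3 (R): throw ball4 h=8 -> lands@11:R; in-air after throw: [b2@4:L b1@5:R b3@10:L b4@11:R]
Beat 4 (L): throw ball2 h=5 -> lands@9:R; in-air after throw: [b1@5:R b2@9:R b3@10:L b4@11:R]
Beat 5 (R): throw ball1 h=3 -> lands@8:L; in-air after throw: [b1@8:L b2@9:R b3@10:L b4@11:R]
Beat 6 (L): throw ball5 h=8 -> lands@14:L; in-air after throw: [b1@8:L b2@9:R b3@10:L b4@11:R b5@14:L]
Beat 7 (R): throw ball6 h=8 -> lands@15:R; in-air after throw: [b1@8:L b2@9:R b3@10:L b4@11:R b5@14:L b6@15:R]
Beat 8 (L): throw ball1 h=5 -> lands@13:R; in-air after throw: [b2@9:R b3@10:L b4@11:R b1@13:R b5@14:L b6@15:R]
Ball 1: thrown@0 h=5 -> first land @5; rethrown@5 h=3 -> second land @8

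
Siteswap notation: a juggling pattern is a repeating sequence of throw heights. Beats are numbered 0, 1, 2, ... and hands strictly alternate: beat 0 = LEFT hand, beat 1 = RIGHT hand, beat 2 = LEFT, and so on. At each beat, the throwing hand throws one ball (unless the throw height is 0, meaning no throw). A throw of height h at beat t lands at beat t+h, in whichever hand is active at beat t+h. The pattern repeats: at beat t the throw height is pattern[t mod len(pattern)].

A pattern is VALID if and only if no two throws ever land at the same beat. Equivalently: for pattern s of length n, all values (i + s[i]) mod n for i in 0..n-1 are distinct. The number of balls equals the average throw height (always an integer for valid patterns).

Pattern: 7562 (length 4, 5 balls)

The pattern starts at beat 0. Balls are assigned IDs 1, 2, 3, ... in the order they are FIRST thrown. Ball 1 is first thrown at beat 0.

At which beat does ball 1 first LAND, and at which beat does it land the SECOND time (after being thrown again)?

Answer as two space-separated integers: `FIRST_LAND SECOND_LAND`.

Answer: 7 9

Derivation:
Beat 0 (L): throw ball1 h=7 -> lands@7:R; in-air after throw: [b1@7:R]
Beat 1 (R): throw ball2 h=5 -> lands@6:L; in-air after throw: [b2@6:L b1@7:R]
Beat 2 (L): throw ball3 h=6 -> lands@8:L; in-air after throw: [b2@6:L b1@7:R b3@8:L]
Beat 3 (R): throw ball4 h=2 -> lands@5:R; in-air after throw: [b4@5:R b2@6:L b1@7:R b3@8:L]
Beat 4 (L): throw ball5 h=7 -> lands@11:R; in-air after throw: [b4@5:R b2@6:L b1@7:R b3@8:L b5@11:R]
Beat 5 (R): throw ball4 h=5 -> lands@10:L; in-air after throw: [b2@6:L b1@7:R b3@8:L b4@10:L b5@11:R]
Beat 6 (L): throw ball2 h=6 -> lands@12:L; in-air after throw: [b1@7:R b3@8:L b4@10:L b5@11:R b2@12:L]
Beat 7 (R): throw ball1 h=2 -> lands@9:R; in-air after throw: [b3@8:L b1@9:R b4@10:L b5@11:R b2@12:L]
Beat 8 (L): throw ball3 h=7 -> lands@15:R; in-air after throw: [b1@9:R b4@10:L b5@11:R b2@12:L b3@15:R]
Beat 9 (R): throw ball1 h=5 -> lands@14:L; in-air after throw: [b4@10:L b5@11:R b2@12:L b1@14:L b3@15:R]
Ball 1: thrown@0 h=7 -> first land @7; rethrown@7 h=2 -> second land @9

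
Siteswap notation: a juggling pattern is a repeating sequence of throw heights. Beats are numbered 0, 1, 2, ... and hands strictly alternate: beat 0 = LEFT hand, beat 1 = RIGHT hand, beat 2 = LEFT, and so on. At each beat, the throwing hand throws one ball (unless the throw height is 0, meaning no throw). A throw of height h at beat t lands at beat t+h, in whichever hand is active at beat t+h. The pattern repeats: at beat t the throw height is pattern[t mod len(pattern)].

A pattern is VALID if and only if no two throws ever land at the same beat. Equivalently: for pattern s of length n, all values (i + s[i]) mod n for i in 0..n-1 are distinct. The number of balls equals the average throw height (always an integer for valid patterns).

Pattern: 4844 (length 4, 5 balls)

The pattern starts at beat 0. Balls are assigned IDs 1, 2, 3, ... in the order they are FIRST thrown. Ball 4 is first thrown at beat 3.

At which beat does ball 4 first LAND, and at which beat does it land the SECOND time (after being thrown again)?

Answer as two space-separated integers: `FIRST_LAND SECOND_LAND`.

Answer: 7 11

Derivation:
Beat 0 (L): throw ball1 h=4 -> lands@4:L; in-air after throw: [b1@4:L]
Beat 1 (R): throw ball2 h=8 -> lands@9:R; in-air after throw: [b1@4:L b2@9:R]
Beat 2 (L): throw ball3 h=4 -> lands@6:L; in-air after throw: [b1@4:L b3@6:L b2@9:R]
Beat 3 (R): throw ball4 h=4 -> lands@7:R; in-air after throw: [b1@4:L b3@6:L b4@7:R b2@9:R]
Beat 4 (L): throw ball1 h=4 -> lands@8:L; in-air after throw: [b3@6:L b4@7:R b1@8:L b2@9:R]
Beat 5 (R): throw ball5 h=8 -> lands@13:R; in-air after throw: [b3@6:L b4@7:R b1@8:L b2@9:R b5@13:R]
Beat 6 (L): throw ball3 h=4 -> lands@10:L; in-air after throw: [b4@7:R b1@8:L b2@9:R b3@10:L b5@13:R]
Beat 7 (R): throw ball4 h=4 -> lands@11:R; in-air after throw: [b1@8:L b2@9:R b3@10:L b4@11:R b5@13:R]
Beat 8 (L): throw ball1 h=4 -> lands@12:L; in-air after throw: [b2@9:R b3@10:L b4@11:R b1@12:L b5@13:R]
Beat 9 (R): throw ball2 h=8 -> lands@17:R; in-air after throw: [b3@10:L b4@11:R b1@12:L b5@13:R b2@17:R]
Beat 10 (L): throw ball3 h=4 -> lands@14:L; in-air after throw: [b4@11:R b1@12:L b5@13:R b3@14:L b2@17:R]
Beat 11 (R): throw ball4 h=4 -> lands@15:R; in-air after throw: [b1@12:L b5@13:R b3@14:L b4@15:R b2@17:R]
Ball 4: thrown@3 h=4 -> first land @7; rethrown@7 h=4 -> second land @11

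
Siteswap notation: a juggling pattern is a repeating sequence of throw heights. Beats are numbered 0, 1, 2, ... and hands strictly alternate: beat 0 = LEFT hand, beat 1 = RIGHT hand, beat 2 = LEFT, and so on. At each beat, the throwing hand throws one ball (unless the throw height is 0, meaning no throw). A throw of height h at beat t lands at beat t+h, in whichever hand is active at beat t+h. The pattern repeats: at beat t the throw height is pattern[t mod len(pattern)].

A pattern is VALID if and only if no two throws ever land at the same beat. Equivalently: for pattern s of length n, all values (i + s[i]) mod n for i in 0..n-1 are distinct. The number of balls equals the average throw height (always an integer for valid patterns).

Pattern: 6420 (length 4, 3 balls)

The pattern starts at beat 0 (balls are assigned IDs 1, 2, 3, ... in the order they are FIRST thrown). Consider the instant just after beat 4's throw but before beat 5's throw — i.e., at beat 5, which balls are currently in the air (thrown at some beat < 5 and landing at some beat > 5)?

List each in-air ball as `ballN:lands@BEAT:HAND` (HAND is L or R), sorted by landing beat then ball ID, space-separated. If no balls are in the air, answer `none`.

Beat 0 (L): throw ball1 h=6 -> lands@6:L; in-air after throw: [b1@6:L]
Beat 1 (R): throw ball2 h=4 -> lands@5:R; in-air after throw: [b2@5:R b1@6:L]
Beat 2 (L): throw ball3 h=2 -> lands@4:L; in-air after throw: [b3@4:L b2@5:R b1@6:L]
Beat 4 (L): throw ball3 h=6 -> lands@10:L; in-air after throw: [b2@5:R b1@6:L b3@10:L]
Beat 5 (R): throw ball2 h=4 -> lands@9:R; in-air after throw: [b1@6:L b2@9:R b3@10:L]

Answer: ball1:lands@6:L ball3:lands@10:L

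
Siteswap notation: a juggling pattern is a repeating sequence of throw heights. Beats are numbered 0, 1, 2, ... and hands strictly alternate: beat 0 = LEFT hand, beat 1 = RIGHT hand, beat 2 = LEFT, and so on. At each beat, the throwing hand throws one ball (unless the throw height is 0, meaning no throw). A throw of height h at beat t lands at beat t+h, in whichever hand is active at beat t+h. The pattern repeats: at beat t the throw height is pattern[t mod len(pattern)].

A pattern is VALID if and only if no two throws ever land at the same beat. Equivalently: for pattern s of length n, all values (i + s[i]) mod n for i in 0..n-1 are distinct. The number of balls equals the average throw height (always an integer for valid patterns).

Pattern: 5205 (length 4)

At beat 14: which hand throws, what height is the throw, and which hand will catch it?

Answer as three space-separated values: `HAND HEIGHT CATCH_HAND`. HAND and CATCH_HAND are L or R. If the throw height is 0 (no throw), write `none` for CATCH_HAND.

Answer: L 0 none

Derivation:
Beat 14: 14 mod 2 = 0, so hand = L
Throw height = pattern[14 mod 4] = pattern[2] = 0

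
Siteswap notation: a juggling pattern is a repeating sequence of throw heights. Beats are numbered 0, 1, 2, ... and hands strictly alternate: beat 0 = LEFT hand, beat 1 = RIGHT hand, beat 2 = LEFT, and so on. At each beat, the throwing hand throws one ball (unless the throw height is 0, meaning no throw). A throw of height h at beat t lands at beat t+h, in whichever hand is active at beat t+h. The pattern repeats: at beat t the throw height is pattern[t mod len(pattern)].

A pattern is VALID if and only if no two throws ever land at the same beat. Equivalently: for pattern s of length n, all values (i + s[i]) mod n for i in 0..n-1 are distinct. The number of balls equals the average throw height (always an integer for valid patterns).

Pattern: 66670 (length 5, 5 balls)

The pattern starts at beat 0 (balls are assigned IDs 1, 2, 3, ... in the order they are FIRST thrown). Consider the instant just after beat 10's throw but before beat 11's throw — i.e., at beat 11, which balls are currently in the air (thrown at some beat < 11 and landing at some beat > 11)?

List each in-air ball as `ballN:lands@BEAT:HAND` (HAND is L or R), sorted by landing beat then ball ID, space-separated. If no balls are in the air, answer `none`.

Beat 0 (L): throw ball1 h=6 -> lands@6:L; in-air after throw: [b1@6:L]
Beat 1 (R): throw ball2 h=6 -> lands@7:R; in-air after throw: [b1@6:L b2@7:R]
Beat 2 (L): throw ball3 h=6 -> lands@8:L; in-air after throw: [b1@6:L b2@7:R b3@8:L]
Beat 3 (R): throw ball4 h=7 -> lands@10:L; in-air after throw: [b1@6:L b2@7:R b3@8:L b4@10:L]
Beat 5 (R): throw ball5 h=6 -> lands@11:R; in-air after throw: [b1@6:L b2@7:R b3@8:L b4@10:L b5@11:R]
Beat 6 (L): throw ball1 h=6 -> lands@12:L; in-air after throw: [b2@7:R b3@8:L b4@10:L b5@11:R b1@12:L]
Beat 7 (R): throw ball2 h=6 -> lands@13:R; in-air after throw: [b3@8:L b4@10:L b5@11:R b1@12:L b2@13:R]
Beat 8 (L): throw ball3 h=7 -> lands@15:R; in-air after throw: [b4@10:L b5@11:R b1@12:L b2@13:R b3@15:R]
Beat 10 (L): throw ball4 h=6 -> lands@16:L; in-air after throw: [b5@11:R b1@12:L b2@13:R b3@15:R b4@16:L]
Beat 11 (R): throw ball5 h=6 -> lands@17:R; in-air after throw: [b1@12:L b2@13:R b3@15:R b4@16:L b5@17:R]

Answer: ball1:lands@12:L ball2:lands@13:R ball3:lands@15:R ball4:lands@16:L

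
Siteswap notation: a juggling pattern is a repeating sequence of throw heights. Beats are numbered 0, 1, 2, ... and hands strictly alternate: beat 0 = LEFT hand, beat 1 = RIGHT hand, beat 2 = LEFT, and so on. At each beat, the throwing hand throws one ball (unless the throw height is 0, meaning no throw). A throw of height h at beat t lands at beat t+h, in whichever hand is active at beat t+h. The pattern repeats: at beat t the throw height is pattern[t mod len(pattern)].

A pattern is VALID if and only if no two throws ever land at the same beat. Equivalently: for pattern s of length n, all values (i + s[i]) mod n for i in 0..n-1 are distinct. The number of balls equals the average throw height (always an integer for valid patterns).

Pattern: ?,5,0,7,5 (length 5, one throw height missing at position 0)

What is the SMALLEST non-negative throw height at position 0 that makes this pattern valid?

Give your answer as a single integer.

Answer: 3

Derivation:
i=0: s[i]=? (unknown)
i=1: (1 + 5) mod 5 = 1
i=2: (2 + 0) mod 5 = 2
i=3: (3 + 7) mod 5 = 0
i=4: (4 + 5) mod 5 = 4
Known residues: [0, 1, 2, 4]; need a permutation of 0..4, so missing residue r = 3
Need (0 + s) mod 5 = 3; smallest s = (3 - 0) mod 5 = 3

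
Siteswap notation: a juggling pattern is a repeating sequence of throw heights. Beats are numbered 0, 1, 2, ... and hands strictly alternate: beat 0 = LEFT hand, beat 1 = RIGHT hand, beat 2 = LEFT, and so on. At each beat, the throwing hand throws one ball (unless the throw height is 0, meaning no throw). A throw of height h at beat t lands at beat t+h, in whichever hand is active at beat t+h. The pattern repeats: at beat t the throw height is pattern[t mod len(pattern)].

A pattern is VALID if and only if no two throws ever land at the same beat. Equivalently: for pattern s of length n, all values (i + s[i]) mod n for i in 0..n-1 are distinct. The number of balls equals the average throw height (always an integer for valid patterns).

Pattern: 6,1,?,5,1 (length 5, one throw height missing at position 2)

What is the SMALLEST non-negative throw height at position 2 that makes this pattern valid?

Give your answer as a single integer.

Answer: 2

Derivation:
i=0: (0 + 6) mod 5 = 1
i=1: (1 + 1) mod 5 = 2
i=2: s[i]=? (unknown)
i=3: (3 + 5) mod 5 = 3
i=4: (4 + 1) mod 5 = 0
Known residues: [0, 1, 2, 3]; need a permutation of 0..4, so missing residue r = 4
Need (2 + s) mod 5 = 4; smallest s = (4 - 2) mod 5 = 2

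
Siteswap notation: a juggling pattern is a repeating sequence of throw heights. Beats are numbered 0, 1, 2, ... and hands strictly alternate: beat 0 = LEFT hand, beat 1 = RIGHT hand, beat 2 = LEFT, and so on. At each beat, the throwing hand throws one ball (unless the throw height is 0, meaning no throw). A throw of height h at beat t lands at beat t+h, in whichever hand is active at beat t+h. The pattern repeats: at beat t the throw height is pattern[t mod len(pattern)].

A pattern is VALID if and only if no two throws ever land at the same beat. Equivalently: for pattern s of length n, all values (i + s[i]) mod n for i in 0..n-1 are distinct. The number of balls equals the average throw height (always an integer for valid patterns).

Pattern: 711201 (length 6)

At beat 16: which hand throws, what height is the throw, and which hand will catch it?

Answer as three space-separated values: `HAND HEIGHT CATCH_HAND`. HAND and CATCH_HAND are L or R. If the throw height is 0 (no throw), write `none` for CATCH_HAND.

Beat 16: 16 mod 2 = 0, so hand = L
Throw height = pattern[16 mod 6] = pattern[4] = 0

Answer: L 0 none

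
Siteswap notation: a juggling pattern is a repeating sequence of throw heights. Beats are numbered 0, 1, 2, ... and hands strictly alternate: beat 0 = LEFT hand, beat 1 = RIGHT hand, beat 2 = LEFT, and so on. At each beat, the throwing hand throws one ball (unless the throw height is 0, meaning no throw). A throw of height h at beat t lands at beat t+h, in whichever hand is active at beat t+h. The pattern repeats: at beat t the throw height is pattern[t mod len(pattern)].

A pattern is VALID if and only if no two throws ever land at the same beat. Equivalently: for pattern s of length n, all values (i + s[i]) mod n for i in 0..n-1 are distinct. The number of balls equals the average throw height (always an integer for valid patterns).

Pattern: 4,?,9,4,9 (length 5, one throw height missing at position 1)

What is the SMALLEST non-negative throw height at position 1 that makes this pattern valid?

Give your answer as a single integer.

i=0: (0 + 4) mod 5 = 4
i=1: s[i]=? (unknown)
i=2: (2 + 9) mod 5 = 1
i=3: (3 + 4) mod 5 = 2
i=4: (4 + 9) mod 5 = 3
Known residues: [1, 2, 3, 4]; need a permutation of 0..4, so missing residue r = 0
Need (1 + s) mod 5 = 0; smallest s = (0 - 1) mod 5 = 4

Answer: 4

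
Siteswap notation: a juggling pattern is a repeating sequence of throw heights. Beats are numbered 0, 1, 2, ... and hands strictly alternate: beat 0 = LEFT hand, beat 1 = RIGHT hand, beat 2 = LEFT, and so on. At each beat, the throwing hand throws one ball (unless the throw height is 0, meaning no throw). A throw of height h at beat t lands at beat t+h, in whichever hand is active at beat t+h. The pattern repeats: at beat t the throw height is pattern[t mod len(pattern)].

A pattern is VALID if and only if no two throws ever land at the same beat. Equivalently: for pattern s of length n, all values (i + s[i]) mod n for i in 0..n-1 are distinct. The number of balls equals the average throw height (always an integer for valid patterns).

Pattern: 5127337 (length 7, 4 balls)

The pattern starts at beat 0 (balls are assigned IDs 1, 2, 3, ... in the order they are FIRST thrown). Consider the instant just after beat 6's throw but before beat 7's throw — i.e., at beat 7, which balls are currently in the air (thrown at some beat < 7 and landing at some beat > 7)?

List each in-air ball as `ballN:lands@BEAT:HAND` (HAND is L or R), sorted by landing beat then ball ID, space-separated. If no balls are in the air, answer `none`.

Answer: ball1:lands@8:L ball3:lands@10:L ball4:lands@13:R

Derivation:
Beat 0 (L): throw ball1 h=5 -> lands@5:R; in-air after throw: [b1@5:R]
Beat 1 (R): throw ball2 h=1 -> lands@2:L; in-air after throw: [b2@2:L b1@5:R]
Beat 2 (L): throw ball2 h=2 -> lands@4:L; in-air after throw: [b2@4:L b1@5:R]
Beat 3 (R): throw ball3 h=7 -> lands@10:L; in-air after throw: [b2@4:L b1@5:R b3@10:L]
Beat 4 (L): throw ball2 h=3 -> lands@7:R; in-air after throw: [b1@5:R b2@7:R b3@10:L]
Beat 5 (R): throw ball1 h=3 -> lands@8:L; in-air after throw: [b2@7:R b1@8:L b3@10:L]
Beat 6 (L): throw ball4 h=7 -> lands@13:R; in-air after throw: [b2@7:R b1@8:L b3@10:L b4@13:R]
Beat 7 (R): throw ball2 h=5 -> lands@12:L; in-air after throw: [b1@8:L b3@10:L b2@12:L b4@13:R]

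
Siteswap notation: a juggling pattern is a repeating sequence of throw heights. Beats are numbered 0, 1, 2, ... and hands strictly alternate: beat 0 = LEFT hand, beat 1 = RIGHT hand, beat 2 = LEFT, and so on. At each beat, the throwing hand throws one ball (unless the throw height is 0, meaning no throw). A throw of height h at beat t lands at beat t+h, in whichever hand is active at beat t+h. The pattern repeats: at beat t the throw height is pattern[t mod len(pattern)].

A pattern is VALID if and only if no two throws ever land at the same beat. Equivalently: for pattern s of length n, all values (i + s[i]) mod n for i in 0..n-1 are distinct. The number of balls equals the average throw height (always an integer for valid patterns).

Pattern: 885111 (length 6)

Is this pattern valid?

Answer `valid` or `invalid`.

Answer: valid

Derivation:
i=0: (i + s[i]) mod n = (0 + 8) mod 6 = 2
i=1: (i + s[i]) mod n = (1 + 8) mod 6 = 3
i=2: (i + s[i]) mod n = (2 + 5) mod 6 = 1
i=3: (i + s[i]) mod n = (3 + 1) mod 6 = 4
i=4: (i + s[i]) mod n = (4 + 1) mod 6 = 5
i=5: (i + s[i]) mod n = (5 + 1) mod 6 = 0
Residues: [2, 3, 1, 4, 5, 0], distinct: True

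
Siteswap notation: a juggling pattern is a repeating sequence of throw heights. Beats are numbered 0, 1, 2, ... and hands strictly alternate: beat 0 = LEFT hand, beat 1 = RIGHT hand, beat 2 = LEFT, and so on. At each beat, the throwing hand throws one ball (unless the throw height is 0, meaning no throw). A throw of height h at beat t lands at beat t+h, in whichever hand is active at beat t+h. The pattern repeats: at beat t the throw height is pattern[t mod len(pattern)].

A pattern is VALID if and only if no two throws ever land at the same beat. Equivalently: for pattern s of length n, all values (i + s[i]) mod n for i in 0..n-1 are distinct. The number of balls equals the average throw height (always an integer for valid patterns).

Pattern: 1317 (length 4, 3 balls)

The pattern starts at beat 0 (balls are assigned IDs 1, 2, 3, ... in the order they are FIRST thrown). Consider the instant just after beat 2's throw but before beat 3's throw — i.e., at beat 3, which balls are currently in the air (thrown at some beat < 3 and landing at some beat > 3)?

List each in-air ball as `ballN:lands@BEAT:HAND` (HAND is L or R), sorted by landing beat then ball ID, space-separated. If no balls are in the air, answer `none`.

Answer: ball1:lands@4:L

Derivation:
Beat 0 (L): throw ball1 h=1 -> lands@1:R; in-air after throw: [b1@1:R]
Beat 1 (R): throw ball1 h=3 -> lands@4:L; in-air after throw: [b1@4:L]
Beat 2 (L): throw ball2 h=1 -> lands@3:R; in-air after throw: [b2@3:R b1@4:L]
Beat 3 (R): throw ball2 h=7 -> lands@10:L; in-air after throw: [b1@4:L b2@10:L]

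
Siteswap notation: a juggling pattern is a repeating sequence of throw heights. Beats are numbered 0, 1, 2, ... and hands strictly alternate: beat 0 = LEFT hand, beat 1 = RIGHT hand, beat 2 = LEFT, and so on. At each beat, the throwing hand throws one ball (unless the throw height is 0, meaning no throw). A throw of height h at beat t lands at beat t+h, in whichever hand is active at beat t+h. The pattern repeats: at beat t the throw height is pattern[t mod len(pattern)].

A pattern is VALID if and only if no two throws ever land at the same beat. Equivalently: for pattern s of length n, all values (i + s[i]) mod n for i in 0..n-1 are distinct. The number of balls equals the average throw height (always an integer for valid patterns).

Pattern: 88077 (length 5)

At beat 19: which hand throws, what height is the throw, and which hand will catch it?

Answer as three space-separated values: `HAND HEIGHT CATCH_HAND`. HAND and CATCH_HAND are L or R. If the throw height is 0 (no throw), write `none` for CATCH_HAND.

Answer: R 7 L

Derivation:
Beat 19: 19 mod 2 = 1, so hand = R
Throw height = pattern[19 mod 5] = pattern[4] = 7
Lands at beat 19+7=26, 26 mod 2 = 0, so catch hand = L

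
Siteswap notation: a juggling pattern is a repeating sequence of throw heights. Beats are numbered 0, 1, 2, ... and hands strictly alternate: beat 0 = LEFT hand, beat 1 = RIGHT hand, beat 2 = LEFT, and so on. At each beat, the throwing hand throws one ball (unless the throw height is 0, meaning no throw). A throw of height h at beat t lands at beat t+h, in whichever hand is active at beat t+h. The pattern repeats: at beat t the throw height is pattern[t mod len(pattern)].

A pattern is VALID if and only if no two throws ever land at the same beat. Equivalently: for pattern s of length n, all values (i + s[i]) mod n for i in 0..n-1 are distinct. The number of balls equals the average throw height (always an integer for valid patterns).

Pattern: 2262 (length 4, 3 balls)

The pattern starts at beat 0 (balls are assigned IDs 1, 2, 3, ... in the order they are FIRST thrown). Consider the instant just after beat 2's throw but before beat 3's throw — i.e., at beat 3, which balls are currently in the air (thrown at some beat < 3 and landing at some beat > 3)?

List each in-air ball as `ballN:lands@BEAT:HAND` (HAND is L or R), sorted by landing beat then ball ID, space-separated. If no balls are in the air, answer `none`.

Answer: ball1:lands@8:L

Derivation:
Beat 0 (L): throw ball1 h=2 -> lands@2:L; in-air after throw: [b1@2:L]
Beat 1 (R): throw ball2 h=2 -> lands@3:R; in-air after throw: [b1@2:L b2@3:R]
Beat 2 (L): throw ball1 h=6 -> lands@8:L; in-air after throw: [b2@3:R b1@8:L]
Beat 3 (R): throw ball2 h=2 -> lands@5:R; in-air after throw: [b2@5:R b1@8:L]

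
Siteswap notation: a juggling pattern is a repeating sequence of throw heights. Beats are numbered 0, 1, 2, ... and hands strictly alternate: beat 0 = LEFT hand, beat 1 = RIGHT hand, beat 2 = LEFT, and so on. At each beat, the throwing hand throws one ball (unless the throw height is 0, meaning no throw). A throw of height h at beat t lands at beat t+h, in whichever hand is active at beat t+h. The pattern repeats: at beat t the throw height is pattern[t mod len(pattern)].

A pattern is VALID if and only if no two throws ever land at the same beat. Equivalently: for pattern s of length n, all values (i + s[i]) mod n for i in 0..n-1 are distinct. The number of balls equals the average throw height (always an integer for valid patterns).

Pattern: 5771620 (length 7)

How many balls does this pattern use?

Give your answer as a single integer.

Answer: 4

Derivation:
Pattern = [5, 7, 7, 1, 6, 2, 0], length n = 7
  position 0: throw height = 5, running sum = 5
  position 1: throw height = 7, running sum = 12
  position 2: throw height = 7, running sum = 19
  position 3: throw height = 1, running sum = 20
  position 4: throw height = 6, running sum = 26
  position 5: throw height = 2, running sum = 28
  position 6: throw height = 0, running sum = 28
Total sum = 28; balls = sum / n = 28 / 7 = 4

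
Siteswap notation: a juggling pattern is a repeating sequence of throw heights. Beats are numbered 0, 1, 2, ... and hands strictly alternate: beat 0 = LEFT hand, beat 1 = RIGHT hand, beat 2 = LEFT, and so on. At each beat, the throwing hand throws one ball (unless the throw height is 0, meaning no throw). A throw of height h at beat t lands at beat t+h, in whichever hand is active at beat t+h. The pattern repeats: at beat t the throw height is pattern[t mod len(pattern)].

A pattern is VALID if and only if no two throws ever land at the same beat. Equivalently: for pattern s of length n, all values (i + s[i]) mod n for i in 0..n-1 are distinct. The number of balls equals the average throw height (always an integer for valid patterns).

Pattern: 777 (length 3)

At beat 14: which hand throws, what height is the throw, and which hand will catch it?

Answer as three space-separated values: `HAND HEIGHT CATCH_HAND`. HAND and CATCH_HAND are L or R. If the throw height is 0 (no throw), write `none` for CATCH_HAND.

Answer: L 7 R

Derivation:
Beat 14: 14 mod 2 = 0, so hand = L
Throw height = pattern[14 mod 3] = pattern[2] = 7
Lands at beat 14+7=21, 21 mod 2 = 1, so catch hand = R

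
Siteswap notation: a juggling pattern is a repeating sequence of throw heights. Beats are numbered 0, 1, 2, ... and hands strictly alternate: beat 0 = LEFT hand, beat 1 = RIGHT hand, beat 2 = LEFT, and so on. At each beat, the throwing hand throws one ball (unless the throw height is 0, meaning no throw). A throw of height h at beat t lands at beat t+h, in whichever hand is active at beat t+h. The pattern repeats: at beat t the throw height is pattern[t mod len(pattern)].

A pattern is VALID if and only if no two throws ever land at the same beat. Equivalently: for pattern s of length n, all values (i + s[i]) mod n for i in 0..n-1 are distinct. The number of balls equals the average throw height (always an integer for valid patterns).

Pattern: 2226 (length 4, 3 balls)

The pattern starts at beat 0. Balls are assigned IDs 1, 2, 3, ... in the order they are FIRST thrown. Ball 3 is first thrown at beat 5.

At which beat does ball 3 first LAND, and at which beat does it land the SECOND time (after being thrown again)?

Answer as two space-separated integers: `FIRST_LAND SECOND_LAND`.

Answer: 7 13

Derivation:
Beat 0 (L): throw ball1 h=2 -> lands@2:L; in-air after throw: [b1@2:L]
Beat 1 (R): throw ball2 h=2 -> lands@3:R; in-air after throw: [b1@2:L b2@3:R]
Beat 2 (L): throw ball1 h=2 -> lands@4:L; in-air after throw: [b2@3:R b1@4:L]
Beat 3 (R): throw ball2 h=6 -> lands@9:R; in-air after throw: [b1@4:L b2@9:R]
Beat 4 (L): throw ball1 h=2 -> lands@6:L; in-air after throw: [b1@6:L b2@9:R]
Beat 5 (R): throw ball3 h=2 -> lands@7:R; in-air after throw: [b1@6:L b3@7:R b2@9:R]
Beat 6 (L): throw ball1 h=2 -> lands@8:L; in-air after throw: [b3@7:R b1@8:L b2@9:R]
Beat 7 (R): throw ball3 h=6 -> lands@13:R; in-air after throw: [b1@8:L b2@9:R b3@13:R]
Beat 8 (L): throw ball1 h=2 -> lands@10:L; in-air after throw: [b2@9:R b1@10:L b3@13:R]
Beat 9 (R): throw ball2 h=2 -> lands@11:R; in-air after throw: [b1@10:L b2@11:R b3@13:R]
Beat 10 (L): throw ball1 h=2 -> lands@12:L; in-air after throw: [b2@11:R b1@12:L b3@13:R]
Beat 11 (R): throw ball2 h=6 -> lands@17:R; in-air after throw: [b1@12:L b3@13:R b2@17:R]
Beat 12 (L): throw ball1 h=2 -> lands@14:L; in-air after throw: [b3@13:R b1@14:L b2@17:R]
Beat 13 (R): throw ball3 h=2 -> lands@15:R; in-air after throw: [b1@14:L b3@15:R b2@17:R]
Ball 3: thrown@5 h=2 -> first land @7; rethrown@7 h=6 -> second land @13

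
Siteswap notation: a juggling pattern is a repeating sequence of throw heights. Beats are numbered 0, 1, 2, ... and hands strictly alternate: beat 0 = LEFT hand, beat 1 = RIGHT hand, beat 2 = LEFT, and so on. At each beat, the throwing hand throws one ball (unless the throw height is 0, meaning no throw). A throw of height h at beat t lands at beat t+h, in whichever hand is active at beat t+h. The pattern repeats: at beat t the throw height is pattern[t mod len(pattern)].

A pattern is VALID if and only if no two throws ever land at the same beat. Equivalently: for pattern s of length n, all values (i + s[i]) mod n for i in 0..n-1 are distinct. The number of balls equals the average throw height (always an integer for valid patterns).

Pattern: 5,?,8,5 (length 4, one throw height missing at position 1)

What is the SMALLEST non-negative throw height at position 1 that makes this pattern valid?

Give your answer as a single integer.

Answer: 2

Derivation:
i=0: (0 + 5) mod 4 = 1
i=1: s[i]=? (unknown)
i=2: (2 + 8) mod 4 = 2
i=3: (3 + 5) mod 4 = 0
Known residues: [0, 1, 2]; need a permutation of 0..3, so missing residue r = 3
Need (1 + s) mod 4 = 3; smallest s = (3 - 1) mod 4 = 2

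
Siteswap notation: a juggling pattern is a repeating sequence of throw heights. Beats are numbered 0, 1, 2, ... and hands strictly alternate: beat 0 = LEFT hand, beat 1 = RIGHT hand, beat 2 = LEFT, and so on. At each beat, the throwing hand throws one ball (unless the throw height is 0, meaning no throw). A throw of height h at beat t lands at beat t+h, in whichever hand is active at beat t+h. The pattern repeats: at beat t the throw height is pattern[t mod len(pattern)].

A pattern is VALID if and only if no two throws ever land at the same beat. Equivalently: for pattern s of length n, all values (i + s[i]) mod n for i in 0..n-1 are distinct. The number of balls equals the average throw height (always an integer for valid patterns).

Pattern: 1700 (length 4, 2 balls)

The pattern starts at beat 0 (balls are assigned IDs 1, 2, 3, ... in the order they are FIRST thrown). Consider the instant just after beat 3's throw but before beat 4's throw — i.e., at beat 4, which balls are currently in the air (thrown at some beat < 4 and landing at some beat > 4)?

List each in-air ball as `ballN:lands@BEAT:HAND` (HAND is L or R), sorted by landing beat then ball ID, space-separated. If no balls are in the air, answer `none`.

Answer: ball1:lands@8:L

Derivation:
Beat 0 (L): throw ball1 h=1 -> lands@1:R; in-air after throw: [b1@1:R]
Beat 1 (R): throw ball1 h=7 -> lands@8:L; in-air after throw: [b1@8:L]
Beat 4 (L): throw ball2 h=1 -> lands@5:R; in-air after throw: [b2@5:R b1@8:L]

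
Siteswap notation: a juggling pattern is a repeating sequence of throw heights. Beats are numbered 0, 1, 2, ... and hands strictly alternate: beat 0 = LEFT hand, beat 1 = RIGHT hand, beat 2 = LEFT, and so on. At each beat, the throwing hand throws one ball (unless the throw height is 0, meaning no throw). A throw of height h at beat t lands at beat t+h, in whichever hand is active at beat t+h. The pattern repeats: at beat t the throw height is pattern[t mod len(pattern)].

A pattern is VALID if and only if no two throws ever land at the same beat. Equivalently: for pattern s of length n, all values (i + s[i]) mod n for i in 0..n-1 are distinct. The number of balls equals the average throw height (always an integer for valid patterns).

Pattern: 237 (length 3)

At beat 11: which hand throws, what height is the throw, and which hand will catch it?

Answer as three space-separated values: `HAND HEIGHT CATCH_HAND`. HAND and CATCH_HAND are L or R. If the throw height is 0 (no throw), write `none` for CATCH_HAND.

Beat 11: 11 mod 2 = 1, so hand = R
Throw height = pattern[11 mod 3] = pattern[2] = 7
Lands at beat 11+7=18, 18 mod 2 = 0, so catch hand = L

Answer: R 7 L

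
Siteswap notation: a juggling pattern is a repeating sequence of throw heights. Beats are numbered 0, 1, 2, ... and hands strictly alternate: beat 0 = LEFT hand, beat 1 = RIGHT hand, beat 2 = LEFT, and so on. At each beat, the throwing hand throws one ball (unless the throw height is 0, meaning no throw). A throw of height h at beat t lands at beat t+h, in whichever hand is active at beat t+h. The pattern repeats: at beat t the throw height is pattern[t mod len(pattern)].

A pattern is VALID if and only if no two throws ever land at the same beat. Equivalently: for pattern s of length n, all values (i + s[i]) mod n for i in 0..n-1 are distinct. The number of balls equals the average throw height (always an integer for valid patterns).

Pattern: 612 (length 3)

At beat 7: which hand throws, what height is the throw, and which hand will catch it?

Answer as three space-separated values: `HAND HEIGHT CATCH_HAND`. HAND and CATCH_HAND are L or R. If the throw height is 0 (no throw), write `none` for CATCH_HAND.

Beat 7: 7 mod 2 = 1, so hand = R
Throw height = pattern[7 mod 3] = pattern[1] = 1
Lands at beat 7+1=8, 8 mod 2 = 0, so catch hand = L

Answer: R 1 L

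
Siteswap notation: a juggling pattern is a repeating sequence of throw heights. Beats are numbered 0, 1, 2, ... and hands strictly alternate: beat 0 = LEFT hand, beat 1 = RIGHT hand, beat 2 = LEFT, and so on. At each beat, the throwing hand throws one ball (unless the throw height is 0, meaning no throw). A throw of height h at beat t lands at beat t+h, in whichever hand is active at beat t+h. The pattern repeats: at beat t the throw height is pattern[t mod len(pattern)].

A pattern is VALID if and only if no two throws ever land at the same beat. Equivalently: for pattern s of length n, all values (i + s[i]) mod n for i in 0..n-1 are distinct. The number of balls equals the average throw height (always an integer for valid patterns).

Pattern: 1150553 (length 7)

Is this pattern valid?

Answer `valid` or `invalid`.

Answer: invalid

Derivation:
i=0: (i + s[i]) mod n = (0 + 1) mod 7 = 1
i=1: (i + s[i]) mod n = (1 + 1) mod 7 = 2
i=2: (i + s[i]) mod n = (2 + 5) mod 7 = 0
i=3: (i + s[i]) mod n = (3 + 0) mod 7 = 3
i=4: (i + s[i]) mod n = (4 + 5) mod 7 = 2
i=5: (i + s[i]) mod n = (5 + 5) mod 7 = 3
i=6: (i + s[i]) mod n = (6 + 3) mod 7 = 2
Residues: [1, 2, 0, 3, 2, 3, 2], distinct: False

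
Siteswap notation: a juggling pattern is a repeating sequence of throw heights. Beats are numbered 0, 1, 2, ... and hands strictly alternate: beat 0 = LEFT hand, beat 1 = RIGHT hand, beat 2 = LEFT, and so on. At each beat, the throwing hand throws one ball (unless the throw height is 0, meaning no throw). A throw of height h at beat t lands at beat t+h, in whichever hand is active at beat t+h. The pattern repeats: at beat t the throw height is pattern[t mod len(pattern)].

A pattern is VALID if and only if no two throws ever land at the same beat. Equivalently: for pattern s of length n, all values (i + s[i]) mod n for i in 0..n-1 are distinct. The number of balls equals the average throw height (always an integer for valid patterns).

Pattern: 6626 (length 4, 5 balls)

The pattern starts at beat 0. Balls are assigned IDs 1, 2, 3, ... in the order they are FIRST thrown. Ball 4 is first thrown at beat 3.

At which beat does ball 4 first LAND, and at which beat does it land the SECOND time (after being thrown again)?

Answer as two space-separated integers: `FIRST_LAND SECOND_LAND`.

Beat 0 (L): throw ball1 h=6 -> lands@6:L; in-air after throw: [b1@6:L]
Beat 1 (R): throw ball2 h=6 -> lands@7:R; in-air after throw: [b1@6:L b2@7:R]
Beat 2 (L): throw ball3 h=2 -> lands@4:L; in-air after throw: [b3@4:L b1@6:L b2@7:R]
Beat 3 (R): throw ball4 h=6 -> lands@9:R; in-air after throw: [b3@4:L b1@6:L b2@7:R b4@9:R]
Beat 4 (L): throw ball3 h=6 -> lands@10:L; in-air after throw: [b1@6:L b2@7:R b4@9:R b3@10:L]
Beat 5 (R): throw ball5 h=6 -> lands@11:R; in-air after throw: [b1@6:L b2@7:R b4@9:R b3@10:L b5@11:R]
Beat 6 (L): throw ball1 h=2 -> lands@8:L; in-air after throw: [b2@7:R b1@8:L b4@9:R b3@10:L b5@11:R]
Beat 7 (R): throw ball2 h=6 -> lands@13:R; in-air after throw: [b1@8:L b4@9:R b3@10:L b5@11:R b2@13:R]
Beat 8 (L): throw ball1 h=6 -> lands@14:L; in-air after throw: [b4@9:R b3@10:L b5@11:R b2@13:R b1@14:L]
Beat 9 (R): throw ball4 h=6 -> lands@15:R; in-air after throw: [b3@10:L b5@11:R b2@13:R b1@14:L b4@15:R]
Beat 10 (L): throw ball3 h=2 -> lands@12:L; in-air after throw: [b5@11:R b3@12:L b2@13:R b1@14:L b4@15:R]
Beat 11 (R): throw ball5 h=6 -> lands@17:R; in-air after throw: [b3@12:L b2@13:R b1@14:L b4@15:R b5@17:R]
Beat 12 (L): throw ball3 h=6 -> lands@18:L; in-air after throw: [b2@13:R b1@14:L b4@15:R b5@17:R b3@18:L]
Beat 13 (R): throw ball2 h=6 -> lands@19:R; in-air after throw: [b1@14:L b4@15:R b5@17:R b3@18:L b2@19:R]
Beat 14 (L): throw ball1 h=2 -> lands@16:L; in-air after throw: [b4@15:R b1@16:L b5@17:R b3@18:L b2@19:R]
Beat 15 (R): throw ball4 h=6 -> lands@21:R; in-air after throw: [b1@16:L b5@17:R b3@18:L b2@19:R b4@21:R]
Ball 4: thrown@3 h=6 -> first land @9; rethrown@9 h=6 -> second land @15

Answer: 9 15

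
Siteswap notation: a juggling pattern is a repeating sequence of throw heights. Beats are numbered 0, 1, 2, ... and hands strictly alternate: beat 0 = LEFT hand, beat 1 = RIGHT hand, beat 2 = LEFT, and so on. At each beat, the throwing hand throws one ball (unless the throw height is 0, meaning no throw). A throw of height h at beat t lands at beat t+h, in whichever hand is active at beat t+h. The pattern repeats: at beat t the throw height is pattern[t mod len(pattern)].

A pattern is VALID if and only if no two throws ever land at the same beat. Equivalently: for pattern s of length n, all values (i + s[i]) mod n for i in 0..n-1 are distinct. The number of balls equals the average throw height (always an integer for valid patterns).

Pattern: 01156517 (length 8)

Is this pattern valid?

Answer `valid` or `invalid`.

Answer: invalid

Derivation:
i=0: (i + s[i]) mod n = (0 + 0) mod 8 = 0
i=1: (i + s[i]) mod n = (1 + 1) mod 8 = 2
i=2: (i + s[i]) mod n = (2 + 1) mod 8 = 3
i=3: (i + s[i]) mod n = (3 + 5) mod 8 = 0
i=4: (i + s[i]) mod n = (4 + 6) mod 8 = 2
i=5: (i + s[i]) mod n = (5 + 5) mod 8 = 2
i=6: (i + s[i]) mod n = (6 + 1) mod 8 = 7
i=7: (i + s[i]) mod n = (7 + 7) mod 8 = 6
Residues: [0, 2, 3, 0, 2, 2, 7, 6], distinct: False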